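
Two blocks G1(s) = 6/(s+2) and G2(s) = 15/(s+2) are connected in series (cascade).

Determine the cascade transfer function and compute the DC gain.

Series: multiply transfer functions. G_eq = 6/(s+2) × 15/(s+2) = 90/((s+2)(s+2)). DC gain = 90/(2×2) = 22.5.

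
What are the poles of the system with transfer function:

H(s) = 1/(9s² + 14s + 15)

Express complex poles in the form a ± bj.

Discriminant = 14² - 4×9×15 = 196 - 540 = -344 < 0, so the poles are a complex conjugate pair s = (-14 ± j√344)/(2×9). Real part = -14/(2×9) = -14/18 ≈ -0.7778; imaginary part = ±√344/(2×9) ≈ 1.0304. Poles: s = -0.7778 ± 1.0304j.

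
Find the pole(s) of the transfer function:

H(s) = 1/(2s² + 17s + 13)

Discriminant = 17² - 4×2×13 = 289 - 104 = 185 > 0, so two distinct real poles. Using quadratic formula: s = (-17 ± √185)/(2×2) = (-17 ± √185)/4, with √185 ≈ 13.6015. s₁ ≈ -0.8496, s₂ ≈ -7.6504. Poles: s₁ = -0.8496, s₂ = -7.6504.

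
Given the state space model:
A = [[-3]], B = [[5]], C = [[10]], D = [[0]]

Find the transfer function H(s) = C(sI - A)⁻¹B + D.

(sI - A)⁻¹ = 1/(s + 3). H(s) = 10 × 5/(s + 3) + 0 = 50/(s + 3).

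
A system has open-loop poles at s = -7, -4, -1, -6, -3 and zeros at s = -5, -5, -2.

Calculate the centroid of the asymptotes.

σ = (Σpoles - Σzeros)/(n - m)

σ = (Σpoles - Σzeros)/(n - m) = (-21 - (-12))/(5 - 3) = -9/2 = -4.5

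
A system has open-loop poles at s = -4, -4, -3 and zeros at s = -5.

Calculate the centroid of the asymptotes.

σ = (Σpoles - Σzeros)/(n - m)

σ = (Σpoles - Σzeros)/(n - m) = (-11 - (-5))/(3 - 1) = -6/2 = -3.0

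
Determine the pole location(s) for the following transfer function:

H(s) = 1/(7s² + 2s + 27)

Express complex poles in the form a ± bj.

Discriminant = 2² - 4×7×27 = 4 - 756 = -752 < 0, so the poles are a complex conjugate pair s = (-2 ± j√752)/(2×7). Real part = -2/(2×7) = -2/14 ≈ -0.1429; imaginary part = ±√752/(2×7) ≈ 1.9588. Poles: s = -0.1429 ± 1.9588j.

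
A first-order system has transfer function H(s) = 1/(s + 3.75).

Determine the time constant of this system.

For H(s) = 1/(s + 1/τ), the pole is at -1/τ = -3.75, so τ = 1/3.75 = 0.2667 s.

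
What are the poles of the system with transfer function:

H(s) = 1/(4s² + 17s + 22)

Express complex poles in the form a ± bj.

Discriminant = 17² - 4×4×22 = 289 - 352 = -63 < 0, so the poles are a complex conjugate pair s = (-17 ± j√63)/(2×4). Real part = -17/(2×4) = -17/8 = -2.125; imaginary part = ±√63/(2×4) ≈ 0.9922. Poles: s = -2.125 ± 0.9922j.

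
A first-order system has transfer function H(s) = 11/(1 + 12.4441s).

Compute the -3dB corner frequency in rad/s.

Corner frequency = 1/τ = 1/12.4441 = 0.08 rad/s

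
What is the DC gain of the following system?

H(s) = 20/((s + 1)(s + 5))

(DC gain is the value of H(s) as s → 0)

DC gain = H(0) = 20/(1 × 5) = 20/5 = 4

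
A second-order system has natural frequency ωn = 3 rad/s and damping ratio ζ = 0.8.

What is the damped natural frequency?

ωd = ωn√(1 - ζ²) = 3√(1 - 0.8²) = 1.8 rad/s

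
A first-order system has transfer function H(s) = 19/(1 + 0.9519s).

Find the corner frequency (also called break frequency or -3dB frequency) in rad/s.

Corner frequency = 1/τ = 1/0.9519 = 1.051 rad/s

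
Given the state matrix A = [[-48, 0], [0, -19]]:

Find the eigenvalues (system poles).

For diagonal matrix, eigenvalues are diagonal entries: λ₁ = -48, λ₂ = -19.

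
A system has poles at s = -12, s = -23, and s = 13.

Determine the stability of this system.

Pole(s) at s = 13 are not in the left half-plane. System is unstable.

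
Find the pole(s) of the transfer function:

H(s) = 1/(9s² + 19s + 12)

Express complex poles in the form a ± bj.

Discriminant = 19² - 4×9×12 = 361 - 432 = -71 < 0, so the poles are a complex conjugate pair s = (-19 ± j√71)/(2×9). Real part = -19/(2×9) = -19/18 ≈ -1.0556; imaginary part = ±√71/(2×9) ≈ 0.4681. Poles: s = -1.0556 ± 0.4681j.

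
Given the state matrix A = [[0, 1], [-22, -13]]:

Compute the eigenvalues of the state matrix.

det(A - λI) = λ² - (-13)λ + 22 = (λ - (-11))(λ - (-2)). Eigenvalues: -11, -2.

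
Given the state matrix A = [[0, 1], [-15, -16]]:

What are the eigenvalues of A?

det(A - λI) = λ² - (-16)λ + 15 = (λ - (-15))(λ - (-1)). Eigenvalues: -15, -1.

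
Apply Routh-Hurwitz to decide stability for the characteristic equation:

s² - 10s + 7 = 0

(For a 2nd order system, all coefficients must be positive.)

Coefficients: 1, -10, 7. b=-10 not positive, so system is unstable.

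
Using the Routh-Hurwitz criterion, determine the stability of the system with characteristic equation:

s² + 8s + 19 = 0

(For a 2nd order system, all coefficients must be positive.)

Coefficients: 1, 8, 19. All positive, so system is stable.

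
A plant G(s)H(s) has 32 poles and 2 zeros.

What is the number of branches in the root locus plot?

Root locus has n branches where n = number of poles = 32.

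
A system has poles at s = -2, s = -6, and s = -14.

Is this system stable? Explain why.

All poles are in the left half-plane. System is stable.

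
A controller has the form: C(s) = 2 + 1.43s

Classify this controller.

This is a Proportional-Derivative (PD) controller.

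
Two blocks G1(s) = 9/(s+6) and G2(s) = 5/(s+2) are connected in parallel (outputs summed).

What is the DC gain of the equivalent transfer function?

Parallel: G_eq = G1 + G2. DC gain = G1(0) + G2(0) = 9/6 + 5/2 = 1.5 + 2.5 = 4.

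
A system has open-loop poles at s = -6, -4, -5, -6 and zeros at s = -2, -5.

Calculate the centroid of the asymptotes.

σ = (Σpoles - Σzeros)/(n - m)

σ = (Σpoles - Σzeros)/(n - m) = (-21 - (-7))/(4 - 2) = -14/2 = -7.0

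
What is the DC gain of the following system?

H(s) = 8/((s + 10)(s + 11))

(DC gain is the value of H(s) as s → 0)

DC gain = H(0) = 8/(10 × 11) = 8/110 = 0.0727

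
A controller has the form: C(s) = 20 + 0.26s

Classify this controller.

This is a Proportional-Derivative (PD) controller.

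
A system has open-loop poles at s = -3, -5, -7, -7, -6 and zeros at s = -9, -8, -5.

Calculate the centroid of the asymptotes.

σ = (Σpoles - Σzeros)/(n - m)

σ = (Σpoles - Σzeros)/(n - m) = (-28 - (-22))/(5 - 3) = -6/2 = -3.0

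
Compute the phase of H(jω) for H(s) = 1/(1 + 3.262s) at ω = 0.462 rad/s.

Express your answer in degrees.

Phase = -arctan(ωτ) = -arctan(0.462 × 3.262) = -56.4°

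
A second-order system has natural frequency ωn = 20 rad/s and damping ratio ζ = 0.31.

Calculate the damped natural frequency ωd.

ωd = ωn√(1 - ζ²) = 20√(1 - 0.31²) = 19.01 rad/s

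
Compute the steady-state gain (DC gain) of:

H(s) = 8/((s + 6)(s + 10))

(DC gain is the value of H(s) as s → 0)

DC gain = H(0) = 8/(6 × 10) = 8/60 = 0.1333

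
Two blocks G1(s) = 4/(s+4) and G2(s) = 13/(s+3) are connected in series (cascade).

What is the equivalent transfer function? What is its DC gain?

Series: multiply transfer functions. G_eq = 4/(s+4) × 13/(s+3) = 52/((s+4)(s+3)). DC gain = 52/(4×3) = 4.3333.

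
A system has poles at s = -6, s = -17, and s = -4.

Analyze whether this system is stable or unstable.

All poles are in the left half-plane. System is stable.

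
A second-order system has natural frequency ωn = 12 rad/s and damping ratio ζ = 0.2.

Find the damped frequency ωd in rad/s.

ωd = ωn√(1 - ζ²) = 12√(1 - 0.2²) = 11.76 rad/s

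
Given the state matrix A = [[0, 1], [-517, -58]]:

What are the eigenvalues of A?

det(A - λI) = λ² - (-58)λ + 517 = (λ - (-11))(λ - (-47)). Eigenvalues: -11, -47.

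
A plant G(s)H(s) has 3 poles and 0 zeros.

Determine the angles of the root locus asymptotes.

n - m = 3 - 0 = 3. Angles: θk = (2k + 1)·180°/3 = 60°, 180°, 300°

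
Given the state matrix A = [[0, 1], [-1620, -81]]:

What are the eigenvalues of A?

det(A - λI) = λ² - (-81)λ + 1620 = (λ - (-36))(λ - (-45)). Eigenvalues: -36, -45.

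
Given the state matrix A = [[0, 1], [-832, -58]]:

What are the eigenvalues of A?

det(A - λI) = λ² - (-58)λ + 832 = (λ - (-32))(λ - (-26)). Eigenvalues: -32, -26.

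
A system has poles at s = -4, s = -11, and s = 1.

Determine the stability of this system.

Pole(s) at s = 1 are not in the left half-plane. System is unstable.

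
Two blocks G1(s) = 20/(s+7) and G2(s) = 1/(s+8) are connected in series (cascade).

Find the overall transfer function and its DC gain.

Series: multiply transfer functions. G_eq = 20/(s+7) × 1/(s+8) = 20/((s+7)(s+8)). DC gain = 20/(7×8) = 0.3571.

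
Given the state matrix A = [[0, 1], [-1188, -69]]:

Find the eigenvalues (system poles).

det(A - λI) = λ² - (-69)λ + 1188 = (λ - (-33))(λ - (-36)). Eigenvalues: -33, -36.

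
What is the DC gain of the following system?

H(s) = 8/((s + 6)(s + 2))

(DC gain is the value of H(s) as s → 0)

DC gain = H(0) = 8/(6 × 2) = 8/12 = 0.6667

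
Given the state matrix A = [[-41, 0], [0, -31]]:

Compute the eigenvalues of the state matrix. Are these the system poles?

For diagonal matrix, eigenvalues are diagonal entries: λ₁ = -41, λ₂ = -31. Eigenvalues of A = system poles.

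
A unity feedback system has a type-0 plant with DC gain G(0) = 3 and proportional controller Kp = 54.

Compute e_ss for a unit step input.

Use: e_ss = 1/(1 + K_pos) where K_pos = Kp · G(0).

K_pos = Kp · G(0) = 54 × 3 = 162. e_ss = 1/(1 + 162) = 0.0061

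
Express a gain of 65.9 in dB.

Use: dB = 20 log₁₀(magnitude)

dB = 20 log₁₀(65.9) = 36.4 dB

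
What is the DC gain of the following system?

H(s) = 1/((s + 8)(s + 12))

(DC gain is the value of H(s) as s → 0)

DC gain = H(0) = 1/(8 × 12) = 1/96 = 0.0104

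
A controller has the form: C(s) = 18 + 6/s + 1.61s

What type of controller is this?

This is a Proportional-Integral-Derivative (PID) controller.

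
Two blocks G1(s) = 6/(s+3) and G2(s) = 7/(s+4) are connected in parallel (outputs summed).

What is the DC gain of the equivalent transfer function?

Parallel: G_eq = G1 + G2. DC gain = G1(0) + G2(0) = 6/3 + 7/4 = 2 + 1.75 = 3.75.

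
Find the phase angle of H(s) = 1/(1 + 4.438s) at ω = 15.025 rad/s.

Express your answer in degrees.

Phase = -arctan(ωτ) = -arctan(15.025 × 4.438) = -89.1°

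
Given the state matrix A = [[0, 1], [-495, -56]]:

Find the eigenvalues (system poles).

det(A - λI) = λ² - (-56)λ + 495 = (λ - (-11))(λ - (-45)). Eigenvalues: -11, -45.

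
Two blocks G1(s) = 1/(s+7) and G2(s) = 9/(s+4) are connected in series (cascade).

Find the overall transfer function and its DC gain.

Series: multiply transfer functions. G_eq = 1/(s+7) × 9/(s+4) = 9/((s+7)(s+4)). DC gain = 9/(7×4) = 0.3214.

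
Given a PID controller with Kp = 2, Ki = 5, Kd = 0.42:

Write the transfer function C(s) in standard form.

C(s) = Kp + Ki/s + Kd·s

Substituting values: C(s) = 2 + 5/s + 0.42s = (0.42s² + 2s + 5)/s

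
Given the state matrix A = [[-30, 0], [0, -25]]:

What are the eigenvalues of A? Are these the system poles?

For diagonal matrix, eigenvalues are diagonal entries: λ₁ = -30, λ₂ = -25. Eigenvalues of A = system poles.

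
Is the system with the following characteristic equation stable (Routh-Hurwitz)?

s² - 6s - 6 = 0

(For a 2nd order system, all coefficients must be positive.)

Coefficients: 1, -6, -6. b=-6, c=-6 not positive, so system is unstable.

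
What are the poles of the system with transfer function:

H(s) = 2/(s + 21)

Pole is where denominator = 0: s + 21 = 0, so s = -21.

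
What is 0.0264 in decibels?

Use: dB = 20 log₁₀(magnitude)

dB = 20 log₁₀(0.0264) = -31.6 dB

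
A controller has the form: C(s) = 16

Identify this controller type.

This is a Proportional (P) controller.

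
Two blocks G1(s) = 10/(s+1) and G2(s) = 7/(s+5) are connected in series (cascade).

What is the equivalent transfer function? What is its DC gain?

Series: multiply transfer functions. G_eq = 10/(s+1) × 7/(s+5) = 70/((s+1)(s+5)). DC gain = 70/(1×5) = 14.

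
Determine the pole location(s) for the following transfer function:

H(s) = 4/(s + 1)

Pole is where denominator = 0: s + 1 = 0, so s = -1.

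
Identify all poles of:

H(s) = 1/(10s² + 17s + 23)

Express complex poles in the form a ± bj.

Discriminant = 17² - 4×10×23 = 289 - 920 = -631 < 0, so the poles are a complex conjugate pair s = (-17 ± j√631)/(2×10). Real part = -17/(2×10) = -17/20 = -0.85; imaginary part = ±√631/(2×10) ≈ 1.2560. Poles: s = -0.85 ± 1.2560j.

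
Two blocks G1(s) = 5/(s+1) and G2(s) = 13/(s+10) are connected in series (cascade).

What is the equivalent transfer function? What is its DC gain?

Series: multiply transfer functions. G_eq = 5/(s+1) × 13/(s+10) = 65/((s+1)(s+10)). DC gain = 65/(1×10) = 6.5.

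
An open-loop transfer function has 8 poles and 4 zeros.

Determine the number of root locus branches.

Root locus has n branches where n = number of poles = 8.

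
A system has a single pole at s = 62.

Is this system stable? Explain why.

Pole at s = 62 is in the right half-plane. Unstable.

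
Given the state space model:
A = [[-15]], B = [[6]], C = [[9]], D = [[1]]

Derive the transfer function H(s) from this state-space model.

(sI - A)⁻¹ = 1/(s + 15). H(s) = 9×6/(s + 15) + 1 = (s + 69)/(s + 15).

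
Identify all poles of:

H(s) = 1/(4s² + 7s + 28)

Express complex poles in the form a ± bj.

Discriminant = 7² - 4×4×28 = 49 - 448 = -399 < 0, so the poles are a complex conjugate pair s = (-7 ± j√399)/(2×4). Real part = -7/(2×4) = -7/8 = -0.875; imaginary part = ±√399/(2×4) ≈ 2.4969. Poles: s = -0.875 ± 2.4969j.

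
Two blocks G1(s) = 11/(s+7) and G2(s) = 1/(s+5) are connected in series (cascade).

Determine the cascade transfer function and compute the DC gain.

Series: multiply transfer functions. G_eq = 11/(s+7) × 1/(s+5) = 11/((s+7)(s+5)). DC gain = 11/(7×5) = 0.3143.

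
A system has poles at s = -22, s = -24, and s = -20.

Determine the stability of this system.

All poles are in the left half-plane. System is stable.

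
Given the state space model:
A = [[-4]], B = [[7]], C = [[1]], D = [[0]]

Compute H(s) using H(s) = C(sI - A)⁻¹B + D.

(sI - A)⁻¹ = 1/(s + 4). H(s) = 1 × 7/(s + 4) + 0 = 7/(s + 4).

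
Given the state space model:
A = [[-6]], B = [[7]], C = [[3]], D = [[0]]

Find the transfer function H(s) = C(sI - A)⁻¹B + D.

(sI - A)⁻¹ = 1/(s + 6). H(s) = 3 × 7/(s + 6) + 0 = 21/(s + 6).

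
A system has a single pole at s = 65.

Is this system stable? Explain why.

Pole at s = 65 is in the right half-plane. Unstable.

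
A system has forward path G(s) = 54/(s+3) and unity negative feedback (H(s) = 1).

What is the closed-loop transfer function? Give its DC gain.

T(s) = G/(1+GH) = [54/(s+3)] / [1 + 54/(s+3)] = 54/(s+3+54) = 54/(s+57). DC gain = 54/57 = 0.9474.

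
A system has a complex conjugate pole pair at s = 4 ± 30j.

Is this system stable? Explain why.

Real part of poles is 4 (> 0, right half-plane). Unstable.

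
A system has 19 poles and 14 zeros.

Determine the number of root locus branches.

Root locus has n branches where n = number of poles = 19.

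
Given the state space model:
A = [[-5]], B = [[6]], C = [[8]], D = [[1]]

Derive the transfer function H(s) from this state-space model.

(sI - A)⁻¹ = 1/(s + 5). H(s) = 8×6/(s + 5) + 1 = (s + 53)/(s + 5).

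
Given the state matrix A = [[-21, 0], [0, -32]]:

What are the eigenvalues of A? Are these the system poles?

For diagonal matrix, eigenvalues are diagonal entries: λ₁ = -21, λ₂ = -32. Eigenvalues of A = system poles.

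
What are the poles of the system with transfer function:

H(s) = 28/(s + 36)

Pole is where denominator = 0: s + 36 = 0, so s = -36.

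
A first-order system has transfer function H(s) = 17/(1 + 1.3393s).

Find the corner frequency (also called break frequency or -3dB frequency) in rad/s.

Corner frequency = 1/τ = 1/1.3393 = 0.747 rad/s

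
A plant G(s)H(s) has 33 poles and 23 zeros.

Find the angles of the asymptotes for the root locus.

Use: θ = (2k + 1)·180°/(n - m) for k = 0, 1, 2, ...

n - m = 33 - 23 = 10. Angles: θk = (2k + 1)·180°/10 = 18°, 54°, 90°, 126°, 162°, 198°, 234°, 270°, 306°, 342°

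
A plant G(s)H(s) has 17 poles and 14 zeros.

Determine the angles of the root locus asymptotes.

n - m = 17 - 14 = 3. Angles: θk = (2k + 1)·180°/3 = 60°, 180°, 300°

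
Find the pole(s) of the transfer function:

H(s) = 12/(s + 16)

Pole is where denominator = 0: s + 16 = 0, so s = -16.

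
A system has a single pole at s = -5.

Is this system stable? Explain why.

Pole at s = -5 is in the left half-plane. Stable.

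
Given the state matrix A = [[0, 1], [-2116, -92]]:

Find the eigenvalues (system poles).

det(A - λI) = λ² - (-92)λ + 2116 = (λ - (-46))(λ - (-46)). Eigenvalues: -46, -46.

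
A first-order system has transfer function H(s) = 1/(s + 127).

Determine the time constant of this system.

For H(s) = 1/(s + 1/τ), the pole is at -1/τ = -127, so τ = 1/127 = 0.0079 s.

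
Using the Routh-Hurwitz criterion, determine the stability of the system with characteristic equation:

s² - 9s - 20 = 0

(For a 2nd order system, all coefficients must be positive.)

Coefficients: 1, -9, -20. b=-9, c=-20 not positive, so system is unstable.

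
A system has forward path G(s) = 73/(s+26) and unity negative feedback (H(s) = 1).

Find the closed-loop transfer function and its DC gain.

T(s) = G/(1+GH) = [73/(s+26)] / [1 + 73/(s+26)] = 73/(s+26+73) = 73/(s+99). DC gain = 73/99 = 0.7374.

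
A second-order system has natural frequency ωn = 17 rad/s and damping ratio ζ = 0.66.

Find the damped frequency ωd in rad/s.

ωd = ωn√(1 - ζ²) = 17√(1 - 0.66²) = 12.77 rad/s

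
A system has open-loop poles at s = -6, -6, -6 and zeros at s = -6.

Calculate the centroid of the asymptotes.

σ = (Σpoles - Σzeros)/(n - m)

σ = (Σpoles - Σzeros)/(n - m) = (-18 - (-6))/(3 - 1) = -12/2 = -6.0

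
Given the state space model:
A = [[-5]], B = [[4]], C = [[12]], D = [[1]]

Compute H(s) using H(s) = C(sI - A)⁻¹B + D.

(sI - A)⁻¹ = 1/(s + 5). H(s) = 12×4/(s + 5) + 1 = (s + 53)/(s + 5).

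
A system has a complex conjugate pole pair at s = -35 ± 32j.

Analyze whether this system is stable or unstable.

Real part of poles is -35 (< 0, left half-plane). Stable.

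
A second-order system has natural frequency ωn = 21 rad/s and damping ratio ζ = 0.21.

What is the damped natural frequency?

ωd = ωn√(1 - ζ²) = 21√(1 - 0.21²) = 20.53 rad/s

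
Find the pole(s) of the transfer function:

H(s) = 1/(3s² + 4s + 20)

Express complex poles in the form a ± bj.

Discriminant = 4² - 4×3×20 = 16 - 240 = -224 < 0, so the poles are a complex conjugate pair s = (-4 ± j√224)/(2×3). Real part = -4/(2×3) = -4/6 ≈ -0.6667; imaginary part = ±√224/(2×3) ≈ 2.4944. Poles: s = -0.6667 ± 2.4944j.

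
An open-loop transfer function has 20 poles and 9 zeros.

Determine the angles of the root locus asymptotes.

n - m = 20 - 9 = 11. Angles: θk = (2k + 1)·180°/11 = 16.36°, 49.09°, 81.82°, 114.55°, 147.27°, 180°, 212.73°, 245.45°, 278.18°, 310.91°, 343.64°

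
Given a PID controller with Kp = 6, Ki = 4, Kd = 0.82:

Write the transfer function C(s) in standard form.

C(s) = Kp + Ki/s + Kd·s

Substituting values: C(s) = 6 + 4/s + 0.82s = (0.82s² + 6s + 4)/s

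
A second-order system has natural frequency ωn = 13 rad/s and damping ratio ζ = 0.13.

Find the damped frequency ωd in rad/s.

ωd = ωn√(1 - ζ²) = 13√(1 - 0.13²) = 12.89 rad/s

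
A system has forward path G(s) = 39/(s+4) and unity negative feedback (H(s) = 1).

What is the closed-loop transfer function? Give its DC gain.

T(s) = G/(1+GH) = [39/(s+4)] / [1 + 39/(s+4)] = 39/(s+4+39) = 39/(s+43). DC gain = 39/43 = 0.9070.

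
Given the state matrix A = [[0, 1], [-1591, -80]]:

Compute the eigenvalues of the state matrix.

det(A - λI) = λ² - (-80)λ + 1591 = (λ - (-37))(λ - (-43)). Eigenvalues: -37, -43.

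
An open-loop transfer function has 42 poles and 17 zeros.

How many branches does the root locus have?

Root locus has n branches where n = number of poles = 42.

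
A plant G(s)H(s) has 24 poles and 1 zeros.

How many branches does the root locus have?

Root locus has n branches where n = number of poles = 24.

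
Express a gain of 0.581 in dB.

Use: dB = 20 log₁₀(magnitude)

dB = 20 log₁₀(0.581) = -4.7 dB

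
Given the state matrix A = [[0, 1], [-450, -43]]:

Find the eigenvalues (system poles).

det(A - λI) = λ² - (-43)λ + 450 = (λ - (-18))(λ - (-25)). Eigenvalues: -18, -25.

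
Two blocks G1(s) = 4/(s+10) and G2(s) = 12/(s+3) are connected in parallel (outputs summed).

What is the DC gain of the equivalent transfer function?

Parallel: G_eq = G1 + G2. DC gain = G1(0) + G2(0) = 4/10 + 12/3 = 0.4 + 4 = 4.4.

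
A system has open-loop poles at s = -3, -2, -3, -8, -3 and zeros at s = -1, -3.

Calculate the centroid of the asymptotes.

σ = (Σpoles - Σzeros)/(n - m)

σ = (Σpoles - Σzeros)/(n - m) = (-19 - (-4))/(5 - 2) = -15/3 = -5.0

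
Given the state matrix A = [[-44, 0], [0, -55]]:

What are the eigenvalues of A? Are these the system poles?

For diagonal matrix, eigenvalues are diagonal entries: λ₁ = -44, λ₂ = -55. Eigenvalues of A = system poles.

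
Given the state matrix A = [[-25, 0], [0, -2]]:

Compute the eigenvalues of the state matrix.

For diagonal matrix, eigenvalues are diagonal entries: λ₁ = -25, λ₂ = -2.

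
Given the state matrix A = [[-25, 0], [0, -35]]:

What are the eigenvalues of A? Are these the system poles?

For diagonal matrix, eigenvalues are diagonal entries: λ₁ = -25, λ₂ = -35. Eigenvalues of A = system poles.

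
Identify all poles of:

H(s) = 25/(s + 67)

Pole is where denominator = 0: s + 67 = 0, so s = -67.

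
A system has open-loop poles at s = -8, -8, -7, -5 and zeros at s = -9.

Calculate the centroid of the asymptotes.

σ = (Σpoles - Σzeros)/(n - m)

σ = (Σpoles - Σzeros)/(n - m) = (-28 - (-9))/(4 - 1) = -19/3 = -6.33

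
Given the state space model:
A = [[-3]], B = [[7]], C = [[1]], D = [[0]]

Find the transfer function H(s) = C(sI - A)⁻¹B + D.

(sI - A)⁻¹ = 1/(s + 3). H(s) = 1 × 7/(s + 3) + 0 = 7/(s + 3).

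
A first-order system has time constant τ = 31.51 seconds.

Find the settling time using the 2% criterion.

For first-order system, 2% settling time ≈ 4τ = 4 × 31.51 = 126.04 s.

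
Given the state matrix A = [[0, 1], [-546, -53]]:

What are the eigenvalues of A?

det(A - λI) = λ² - (-53)λ + 546 = (λ - (-14))(λ - (-39)). Eigenvalues: -14, -39.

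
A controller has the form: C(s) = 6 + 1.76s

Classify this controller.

This is a Proportional-Derivative (PD) controller.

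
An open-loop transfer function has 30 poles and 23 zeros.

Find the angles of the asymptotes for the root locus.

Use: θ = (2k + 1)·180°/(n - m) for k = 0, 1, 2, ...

n - m = 30 - 23 = 7. Angles: θk = (2k + 1)·180°/7 = 25.71°, 77.14°, 128.57°, 180°, 231.43°, 282.86°, 334.29°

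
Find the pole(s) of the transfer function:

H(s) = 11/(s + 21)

Pole is where denominator = 0: s + 21 = 0, so s = -21.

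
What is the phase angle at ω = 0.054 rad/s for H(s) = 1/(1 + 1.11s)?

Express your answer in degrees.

Phase = -arctan(ωτ) = -arctan(0.054 × 1.11) = -3.4°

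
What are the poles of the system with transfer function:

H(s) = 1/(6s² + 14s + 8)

Discriminant = 14² - 4×6×8 = 196 - 192 = 4 > 0, so two distinct real poles. Using quadratic formula: s = (-14 ± √4)/(2×6) = (-14 ± √4)/12, with √4 = 2. s₁ = -12/12 = -1, s₂ = -16/12 ≈ -1.3333. Poles: s₁ = -1, s₂ = -1.3333.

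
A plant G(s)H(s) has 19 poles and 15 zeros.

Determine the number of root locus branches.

Root locus has n branches where n = number of poles = 19.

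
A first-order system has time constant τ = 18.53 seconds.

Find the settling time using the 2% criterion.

For first-order system, 2% settling time ≈ 4τ = 4 × 18.53 = 74.12 s.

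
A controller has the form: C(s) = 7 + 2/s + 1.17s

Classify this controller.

This is a Proportional-Integral-Derivative (PID) controller.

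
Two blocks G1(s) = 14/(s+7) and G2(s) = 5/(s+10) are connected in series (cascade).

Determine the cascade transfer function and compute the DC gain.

Series: multiply transfer functions. G_eq = 14/(s+7) × 5/(s+10) = 70/((s+7)(s+10)). DC gain = 70/(7×10) = 1.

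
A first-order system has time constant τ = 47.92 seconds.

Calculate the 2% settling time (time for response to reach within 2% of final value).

For first-order system, 2% settling time ≈ 4τ = 4 × 47.92 = 191.68 s.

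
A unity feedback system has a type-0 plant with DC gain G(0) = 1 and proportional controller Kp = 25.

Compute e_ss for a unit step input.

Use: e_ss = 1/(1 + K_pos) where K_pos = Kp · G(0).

K_pos = Kp · G(0) = 25 × 1 = 25. e_ss = 1/(1 + 25) = 0.0385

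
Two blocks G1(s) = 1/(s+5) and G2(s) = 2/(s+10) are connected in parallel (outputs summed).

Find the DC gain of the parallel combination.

Parallel: G_eq = G1 + G2. DC gain = G1(0) + G2(0) = 1/5 + 2/10 = 0.2 + 0.2 = 0.4.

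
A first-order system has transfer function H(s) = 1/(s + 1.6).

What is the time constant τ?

For H(s) = 1/(s + 1/τ), the pole is at -1/τ = -1.6, so τ = 1/1.6 = 0.625 s.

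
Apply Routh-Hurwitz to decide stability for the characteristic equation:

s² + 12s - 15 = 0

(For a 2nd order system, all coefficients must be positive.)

Coefficients: 1, 12, -15. c=-15 not positive, so system is unstable.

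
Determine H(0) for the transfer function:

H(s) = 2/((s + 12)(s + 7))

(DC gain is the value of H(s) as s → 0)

DC gain = H(0) = 2/(12 × 7) = 2/84 = 0.0238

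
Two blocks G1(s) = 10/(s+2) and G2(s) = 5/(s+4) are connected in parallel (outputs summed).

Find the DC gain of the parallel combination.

Parallel: G_eq = G1 + G2. DC gain = G1(0) + G2(0) = 10/2 + 5/4 = 5 + 1.25 = 6.25.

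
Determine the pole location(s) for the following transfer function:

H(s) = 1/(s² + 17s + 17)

Discriminant = 17² - 4×1×17 = 289 - 68 = 221 > 0, so two distinct real poles. Using quadratic formula: s = (-17 ± √221)/(2×1) = (-17 ± √221)/2, with √221 ≈ 14.8661. s₁ ≈ -1.0670, s₂ ≈ -15.9330. Poles: s₁ = -1.0670, s₂ = -15.9330.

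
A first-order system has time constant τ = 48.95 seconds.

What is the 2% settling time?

For first-order system, 2% settling time ≈ 4τ = 4 × 48.95 = 195.8 s.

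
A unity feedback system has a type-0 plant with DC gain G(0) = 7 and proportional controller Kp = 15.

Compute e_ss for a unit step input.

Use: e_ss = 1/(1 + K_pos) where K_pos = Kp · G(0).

K_pos = Kp · G(0) = 15 × 7 = 105. e_ss = 1/(1 + 105) = 0.0094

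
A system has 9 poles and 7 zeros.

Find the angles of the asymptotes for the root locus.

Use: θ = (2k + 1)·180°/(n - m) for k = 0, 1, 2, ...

n - m = 9 - 7 = 2. Angles: θk = (2k + 1)·180°/2 = 90°, 270°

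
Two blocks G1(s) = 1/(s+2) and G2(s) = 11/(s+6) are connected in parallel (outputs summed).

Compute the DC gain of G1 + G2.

Parallel: G_eq = G1 + G2. DC gain = G1(0) + G2(0) = 1/2 + 11/6 = 0.5 + 1.8333 = 2.3333.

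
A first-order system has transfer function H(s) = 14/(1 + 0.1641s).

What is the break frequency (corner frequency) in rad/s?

Corner frequency = 1/τ = 1/0.1641 = 6.094 rad/s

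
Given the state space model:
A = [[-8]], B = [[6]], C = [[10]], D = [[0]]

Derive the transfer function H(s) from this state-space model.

(sI - A)⁻¹ = 1/(s + 8). H(s) = 10 × 6/(s + 8) + 0 = 60/(s + 8).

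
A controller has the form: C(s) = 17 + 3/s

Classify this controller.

This is a Proportional-Integral (PI) controller.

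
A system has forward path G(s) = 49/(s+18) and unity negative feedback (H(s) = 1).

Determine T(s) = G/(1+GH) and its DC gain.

T(s) = G/(1+GH) = [49/(s+18)] / [1 + 49/(s+18)] = 49/(s+18+49) = 49/(s+67). DC gain = 49/67 = 0.7313.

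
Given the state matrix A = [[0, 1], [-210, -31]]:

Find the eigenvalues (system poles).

det(A - λI) = λ² - (-31)λ + 210 = (λ - (-10))(λ - (-21)). Eigenvalues: -10, -21.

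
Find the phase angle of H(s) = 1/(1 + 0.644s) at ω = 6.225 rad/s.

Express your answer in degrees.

Phase = -arctan(ωτ) = -arctan(6.225 × 0.644) = -76.0°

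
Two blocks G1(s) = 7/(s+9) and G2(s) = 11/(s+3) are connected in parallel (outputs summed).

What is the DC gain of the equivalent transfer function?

Parallel: G_eq = G1 + G2. DC gain = G1(0) + G2(0) = 7/9 + 11/3 = 0.7778 + 3.6667 = 4.4444.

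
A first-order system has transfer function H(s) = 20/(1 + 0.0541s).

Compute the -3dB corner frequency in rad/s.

Corner frequency = 1/τ = 1/0.0541 = 18.484 rad/s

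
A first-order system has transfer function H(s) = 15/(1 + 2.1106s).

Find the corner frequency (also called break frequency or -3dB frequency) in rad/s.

Corner frequency = 1/τ = 1/2.1106 = 0.474 rad/s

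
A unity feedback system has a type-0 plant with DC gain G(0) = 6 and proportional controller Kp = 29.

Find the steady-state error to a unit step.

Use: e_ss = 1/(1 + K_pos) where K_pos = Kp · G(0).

K_pos = Kp · G(0) = 29 × 6 = 174. e_ss = 1/(1 + 174) = 0.0057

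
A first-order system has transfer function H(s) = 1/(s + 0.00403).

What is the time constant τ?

For H(s) = 1/(s + 1/τ), the pole is at -1/τ = -0.00403, so τ = 1/0.00403 = 248.1 s.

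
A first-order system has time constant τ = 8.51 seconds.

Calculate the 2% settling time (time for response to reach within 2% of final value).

For first-order system, 2% settling time ≈ 4τ = 4 × 8.51 = 34.04 s.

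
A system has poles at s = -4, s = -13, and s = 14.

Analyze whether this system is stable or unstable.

Pole(s) at s = 14 are not in the left half-plane. System is unstable.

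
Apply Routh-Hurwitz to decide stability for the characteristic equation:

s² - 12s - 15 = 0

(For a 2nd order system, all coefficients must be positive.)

Coefficients: 1, -12, -15. b=-12, c=-15 not positive, so system is unstable.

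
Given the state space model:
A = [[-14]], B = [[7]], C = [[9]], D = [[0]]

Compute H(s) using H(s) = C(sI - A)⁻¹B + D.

(sI - A)⁻¹ = 1/(s + 14). H(s) = 9 × 7/(s + 14) + 0 = 63/(s + 14).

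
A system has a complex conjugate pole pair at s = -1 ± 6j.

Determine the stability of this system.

Real part of poles is -1 (< 0, left half-plane). Stable.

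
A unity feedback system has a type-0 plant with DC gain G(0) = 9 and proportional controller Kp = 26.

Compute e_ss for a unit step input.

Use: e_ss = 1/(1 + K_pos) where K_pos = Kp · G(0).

K_pos = Kp · G(0) = 26 × 9 = 234. e_ss = 1/(1 + 234) = 0.0043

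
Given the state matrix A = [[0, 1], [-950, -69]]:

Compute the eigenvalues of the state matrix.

det(A - λI) = λ² - (-69)λ + 950 = (λ - (-50))(λ - (-19)). Eigenvalues: -50, -19.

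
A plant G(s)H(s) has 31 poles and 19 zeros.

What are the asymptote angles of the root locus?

n - m = 31 - 19 = 12. Angles: θk = (2k + 1)·180°/12 = 15°, 45°, 75°, 105°, 135°, 165°, 195°, 225°, 255°, 285°, 315°, 345°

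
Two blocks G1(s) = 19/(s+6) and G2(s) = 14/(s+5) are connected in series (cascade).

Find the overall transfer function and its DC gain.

Series: multiply transfer functions. G_eq = 19/(s+6) × 14/(s+5) = 266/((s+6)(s+5)). DC gain = 266/(6×5) = 8.8667.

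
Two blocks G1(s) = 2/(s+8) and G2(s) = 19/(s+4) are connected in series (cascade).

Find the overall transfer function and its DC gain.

Series: multiply transfer functions. G_eq = 2/(s+8) × 19/(s+4) = 38/((s+8)(s+4)). DC gain = 38/(8×4) = 1.1875.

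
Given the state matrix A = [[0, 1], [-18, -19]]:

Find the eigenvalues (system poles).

det(A - λI) = λ² - (-19)λ + 18 = (λ - (-1))(λ - (-18)). Eigenvalues: -1, -18.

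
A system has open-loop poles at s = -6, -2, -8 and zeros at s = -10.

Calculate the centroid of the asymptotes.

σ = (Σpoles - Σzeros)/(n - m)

σ = (Σpoles - Σzeros)/(n - m) = (-16 - (-10))/(3 - 1) = -6/2 = -3.0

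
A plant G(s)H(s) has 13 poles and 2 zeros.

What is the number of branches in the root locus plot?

Root locus has n branches where n = number of poles = 13.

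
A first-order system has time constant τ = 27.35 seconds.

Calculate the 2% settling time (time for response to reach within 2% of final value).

For first-order system, 2% settling time ≈ 4τ = 4 × 27.35 = 109.4 s.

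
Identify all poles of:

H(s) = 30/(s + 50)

Pole is where denominator = 0: s + 50 = 0, so s = -50.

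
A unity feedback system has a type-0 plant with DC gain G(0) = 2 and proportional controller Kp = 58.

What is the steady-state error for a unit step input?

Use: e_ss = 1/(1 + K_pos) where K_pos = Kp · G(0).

K_pos = Kp · G(0) = 58 × 2 = 116. e_ss = 1/(1 + 116) = 0.0085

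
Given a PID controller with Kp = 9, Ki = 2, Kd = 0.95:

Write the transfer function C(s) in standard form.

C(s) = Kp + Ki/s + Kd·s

Substituting values: C(s) = 9 + 2/s + 0.95s = (0.95s² + 9s + 2)/s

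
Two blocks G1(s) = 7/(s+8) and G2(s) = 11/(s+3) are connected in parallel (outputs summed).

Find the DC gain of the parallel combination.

Parallel: G_eq = G1 + G2. DC gain = G1(0) + G2(0) = 7/8 + 11/3 = 0.875 + 3.6667 = 4.5417.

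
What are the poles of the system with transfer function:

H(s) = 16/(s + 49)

Pole is where denominator = 0: s + 49 = 0, so s = -49.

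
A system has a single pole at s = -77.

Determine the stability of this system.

Pole at s = -77 is in the left half-plane. Stable.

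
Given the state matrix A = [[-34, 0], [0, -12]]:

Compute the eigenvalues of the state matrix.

For diagonal matrix, eigenvalues are diagonal entries: λ₁ = -34, λ₂ = -12.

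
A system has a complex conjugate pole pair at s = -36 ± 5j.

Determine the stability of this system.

Real part of poles is -36 (< 0, left half-plane). Stable.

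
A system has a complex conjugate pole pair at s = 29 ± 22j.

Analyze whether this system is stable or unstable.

Real part of poles is 29 (> 0, right half-plane). Unstable.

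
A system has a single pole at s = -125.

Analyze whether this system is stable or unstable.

Pole at s = -125 is in the left half-plane. Stable.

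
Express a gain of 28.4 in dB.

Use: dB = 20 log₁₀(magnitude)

dB = 20 log₁₀(28.4) = 29.1 dB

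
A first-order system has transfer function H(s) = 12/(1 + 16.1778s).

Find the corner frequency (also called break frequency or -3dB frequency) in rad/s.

Corner frequency = 1/τ = 1/16.1778 = 0.062 rad/s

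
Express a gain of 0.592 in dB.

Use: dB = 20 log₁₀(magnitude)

dB = 20 log₁₀(0.592) = -4.6 dB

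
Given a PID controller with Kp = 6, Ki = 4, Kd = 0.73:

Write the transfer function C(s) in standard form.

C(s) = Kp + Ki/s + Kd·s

Substituting values: C(s) = 6 + 4/s + 0.73s = (0.73s² + 6s + 4)/s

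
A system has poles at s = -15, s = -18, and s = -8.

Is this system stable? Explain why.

All poles are in the left half-plane. System is stable.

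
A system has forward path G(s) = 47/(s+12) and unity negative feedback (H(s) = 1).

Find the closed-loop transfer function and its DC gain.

T(s) = G/(1+GH) = [47/(s+12)] / [1 + 47/(s+12)] = 47/(s+12+47) = 47/(s+59). DC gain = 47/59 = 0.7966.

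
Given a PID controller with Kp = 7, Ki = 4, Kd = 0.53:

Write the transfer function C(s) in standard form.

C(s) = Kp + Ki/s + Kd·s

Substituting values: C(s) = 7 + 4/s + 0.53s = (0.53s² + 7s + 4)/s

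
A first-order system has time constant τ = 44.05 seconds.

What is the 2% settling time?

For first-order system, 2% settling time ≈ 4τ = 4 × 44.05 = 176.2 s.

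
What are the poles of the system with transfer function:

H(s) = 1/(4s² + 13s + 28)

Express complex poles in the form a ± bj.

Discriminant = 13² - 4×4×28 = 169 - 448 = -279 < 0, so the poles are a complex conjugate pair s = (-13 ± j√279)/(2×4). Real part = -13/(2×4) = -13/8 = -1.625; imaginary part = ±√279/(2×4) ≈ 2.0879. Poles: s = -1.625 ± 2.0879j.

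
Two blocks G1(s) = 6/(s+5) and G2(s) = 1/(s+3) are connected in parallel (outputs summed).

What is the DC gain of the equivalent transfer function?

Parallel: G_eq = G1 + G2. DC gain = G1(0) + G2(0) = 6/5 + 1/3 = 1.2 + 0.3333 = 1.5333.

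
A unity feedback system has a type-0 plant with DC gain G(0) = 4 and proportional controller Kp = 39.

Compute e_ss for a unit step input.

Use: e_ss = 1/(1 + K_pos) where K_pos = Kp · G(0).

K_pos = Kp · G(0) = 39 × 4 = 156. e_ss = 1/(1 + 156) = 0.0064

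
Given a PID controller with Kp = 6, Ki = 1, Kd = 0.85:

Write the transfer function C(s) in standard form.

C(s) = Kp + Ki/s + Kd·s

Substituting values: C(s) = 6 + 1/s + 0.85s = (0.85s² + 6s + 1)/s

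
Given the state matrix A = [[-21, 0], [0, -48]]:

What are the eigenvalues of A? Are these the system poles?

For diagonal matrix, eigenvalues are diagonal entries: λ₁ = -21, λ₂ = -48. Eigenvalues of A = system poles.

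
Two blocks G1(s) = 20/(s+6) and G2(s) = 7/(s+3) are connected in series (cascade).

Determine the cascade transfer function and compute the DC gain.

Series: multiply transfer functions. G_eq = 20/(s+6) × 7/(s+3) = 140/((s+6)(s+3)). DC gain = 140/(6×3) = 7.7778.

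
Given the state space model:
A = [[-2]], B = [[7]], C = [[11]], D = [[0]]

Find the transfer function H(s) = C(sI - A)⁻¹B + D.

(sI - A)⁻¹ = 1/(s + 2). H(s) = 11 × 7/(s + 2) + 0 = 77/(s + 2).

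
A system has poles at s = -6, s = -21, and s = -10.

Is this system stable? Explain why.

All poles are in the left half-plane. System is stable.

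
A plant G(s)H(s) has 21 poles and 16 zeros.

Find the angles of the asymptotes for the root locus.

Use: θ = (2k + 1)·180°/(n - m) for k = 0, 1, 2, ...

n - m = 21 - 16 = 5. Angles: θk = (2k + 1)·180°/5 = 36°, 108°, 180°, 252°, 324°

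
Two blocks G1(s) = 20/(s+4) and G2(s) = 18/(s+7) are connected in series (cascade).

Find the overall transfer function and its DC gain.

Series: multiply transfer functions. G_eq = 20/(s+4) × 18/(s+7) = 360/((s+4)(s+7)). DC gain = 360/(4×7) = 12.8571.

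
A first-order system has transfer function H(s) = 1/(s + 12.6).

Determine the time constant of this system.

For H(s) = 1/(s + 1/τ), the pole is at -1/τ = -12.6, so τ = 1/12.6 = 0.0794 s.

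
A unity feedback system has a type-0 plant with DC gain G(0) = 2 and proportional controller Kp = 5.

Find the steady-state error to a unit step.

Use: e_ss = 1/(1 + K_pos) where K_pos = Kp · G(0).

K_pos = Kp · G(0) = 5 × 2 = 10. e_ss = 1/(1 + 10) = 0.0909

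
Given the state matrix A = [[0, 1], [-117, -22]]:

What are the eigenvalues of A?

det(A - λI) = λ² - (-22)λ + 117 = (λ - (-13))(λ - (-9)). Eigenvalues: -13, -9.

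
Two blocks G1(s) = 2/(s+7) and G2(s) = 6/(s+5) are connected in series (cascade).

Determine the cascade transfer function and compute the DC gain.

Series: multiply transfer functions. G_eq = 2/(s+7) × 6/(s+5) = 12/((s+7)(s+5)). DC gain = 12/(7×5) = 0.3429.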